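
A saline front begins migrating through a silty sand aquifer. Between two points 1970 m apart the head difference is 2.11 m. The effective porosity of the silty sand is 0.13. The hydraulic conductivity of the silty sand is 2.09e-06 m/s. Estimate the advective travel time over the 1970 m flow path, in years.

3630

Convert K: 2.09e-06 m/s × 86400 = 0.1806 m/day.
Hydraulic gradient i = Δh / L = 2.11 / 1970 = 0.001071.
Darcy flux q = K · i = 0.1806 × 0.001071 = 0.0001934 m/day.
Seepage velocity v = q / n_e = 0.0001934 / 0.13 = 0.001488 m/day.
Travel time t = L / v = 1970 / 0.001488 = 1.324e+06 days = 3625 years.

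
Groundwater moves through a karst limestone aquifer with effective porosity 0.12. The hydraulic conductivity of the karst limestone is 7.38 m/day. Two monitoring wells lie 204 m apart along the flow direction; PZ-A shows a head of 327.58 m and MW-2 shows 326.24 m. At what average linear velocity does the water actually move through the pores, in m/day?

0.404

Hydraulic gradient i = (327.58 − 326.24) / 204 = 1.34 / 204 = 0.006569.
Darcy flux q = K · i = 7.380 × 0.006569 = 0.04848 m/day.
Seepage velocity v = q / n_e = 0.04848 / 0.12 = 0.4040 m/day.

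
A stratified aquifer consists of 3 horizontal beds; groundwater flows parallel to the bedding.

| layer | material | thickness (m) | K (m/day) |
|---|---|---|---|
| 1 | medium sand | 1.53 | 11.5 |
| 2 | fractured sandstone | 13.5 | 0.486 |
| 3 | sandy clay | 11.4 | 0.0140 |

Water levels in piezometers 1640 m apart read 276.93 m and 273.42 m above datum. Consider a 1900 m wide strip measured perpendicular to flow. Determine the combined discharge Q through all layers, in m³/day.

Flow is parallel to layering, so each bed carries its own Darcy discharge and the transmissivities add.
Σ(K_i·b_i) = 11.5×1.53 + 0.486×13.5 + 0.0140×11.4 = 24.32 m²/day.
Hydraulic gradient i = (276.93 − 273.42) / 1640 = 3.51 / 1640 = 0.002140.
Q = Σ(K_i·b_i) · W · i = 24.32 × 1900 × 0.002140 = 98.88 m³/day.

98.9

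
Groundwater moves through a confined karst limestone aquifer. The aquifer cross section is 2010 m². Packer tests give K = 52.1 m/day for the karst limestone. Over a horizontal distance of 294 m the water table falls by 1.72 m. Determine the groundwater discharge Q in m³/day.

613

Hydraulic gradient i = Δh / L = 1.72 / 294 = 0.005850.
Darcy's law: Q = K · A · i = 52.10 × 2010 × 0.005850 = 612.7 m³/day.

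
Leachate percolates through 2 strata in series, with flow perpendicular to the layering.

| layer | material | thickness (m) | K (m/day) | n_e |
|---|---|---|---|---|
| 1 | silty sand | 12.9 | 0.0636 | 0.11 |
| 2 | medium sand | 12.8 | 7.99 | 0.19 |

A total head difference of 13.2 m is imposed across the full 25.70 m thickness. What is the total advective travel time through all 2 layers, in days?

With flow normal to the layers, continuity requires the same specific discharge q through every layer.
Σ(b_i/K_i) = 12.9/0.0636 + 12.8/7.99 = 204.4 d.
q = Δh / Σ(b_i/K_i) = 13.2 / 204.4 = 0.06457 m/day.
In each layer the seepage velocity is v_i = q/n_i, so the layer transit time is t_i = b_i·n_i / q:
  layer 1 (silty sand): t_1 = 12.9 × 0.11 / 0.06457 = 21.98 d
  layer 2 (medium sand): t_2 = 12.8 × 0.19 / 0.06457 = 37.67 d
Total t = Σ t_i = 59.64 days.

59.6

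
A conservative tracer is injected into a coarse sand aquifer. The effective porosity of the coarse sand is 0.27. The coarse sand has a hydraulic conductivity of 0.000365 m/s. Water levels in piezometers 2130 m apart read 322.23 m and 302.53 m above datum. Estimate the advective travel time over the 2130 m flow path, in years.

5.40

Convert K: 0.000365 m/s × 86400 = 31.54 m/day.
Hydraulic gradient i = (322.23 − 302.53) / 2130 = 19.7 / 2130 = 0.009249.
Darcy flux q = K · i = 31.54 × 0.009249 = 0.2917 m/day.
Seepage velocity v = q / n_e = 0.2917 / 0.27 = 1.080 m/day.
Travel time t = L / v = 2130 / 1.080 = 1972 days = 5.398 years.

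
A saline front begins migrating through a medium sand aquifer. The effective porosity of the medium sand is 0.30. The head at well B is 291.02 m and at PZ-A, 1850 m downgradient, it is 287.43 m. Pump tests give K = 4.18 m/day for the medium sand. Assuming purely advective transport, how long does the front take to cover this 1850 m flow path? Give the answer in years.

187

Hydraulic gradient i = (291.02 − 287.43) / 1850 = 3.59 / 1850 = 0.001941.
Darcy flux q = K · i = 4.180 × 0.001941 = 0.008111 m/day.
Seepage velocity v = q / n_e = 0.008111 / 0.30 = 0.02704 m/day.
Travel time t = L / v = 1850 / 0.02704 = 68422 days = 187.3 years.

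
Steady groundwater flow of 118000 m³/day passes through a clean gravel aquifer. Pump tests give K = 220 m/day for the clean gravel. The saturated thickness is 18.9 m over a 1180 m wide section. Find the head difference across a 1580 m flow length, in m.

Cross-sectional area A = 1180 × 18.9 = 22302 m².
From Q = K·A·i, i = Q / (K·A) = 118000 / (220.0 × 22302) = 0.02405.
Head loss Δh = i · L = 0.02405 × 1580 = 38.00 m.

38.0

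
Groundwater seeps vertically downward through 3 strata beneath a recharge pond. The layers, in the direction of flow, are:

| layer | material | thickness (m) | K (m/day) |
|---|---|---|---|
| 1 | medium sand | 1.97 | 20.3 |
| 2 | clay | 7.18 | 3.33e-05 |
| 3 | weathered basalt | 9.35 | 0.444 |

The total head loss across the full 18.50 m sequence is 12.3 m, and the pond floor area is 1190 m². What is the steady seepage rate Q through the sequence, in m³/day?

0.0679

Flow is perpendicular to layering, so the layers act in series and the equivalent K is the thickness-weighted harmonic mean.
Total thickness L = 1.97 + 7.18 + 9.35 = 18.50 m.
Σ(b_i/K_i) = 1.97/20.3 + 7.18/3.33e-05 + 9.35/0.444 = 2.156e+05 d.
K_eq = L / Σ(b_i/K_i) = 18.50 / 2.156e+05 = 8.579e-05 m/day.
Q = K_eq · A · (Δh/L) = 8.579e-05 × 1190 × (12.3/18.50) = 0.06788 m³/day.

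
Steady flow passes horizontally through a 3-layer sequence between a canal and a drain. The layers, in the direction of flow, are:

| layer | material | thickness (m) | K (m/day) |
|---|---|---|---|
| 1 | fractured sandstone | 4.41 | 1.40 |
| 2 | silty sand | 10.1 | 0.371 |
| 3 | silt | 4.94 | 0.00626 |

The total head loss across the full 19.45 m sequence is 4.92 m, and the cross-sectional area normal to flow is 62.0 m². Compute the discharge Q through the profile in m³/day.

Flow is perpendicular to layering, so the layers act in series and the equivalent K is the thickness-weighted harmonic mean.
Total thickness L = 4.41 + 10.1 + 4.94 = 19.45 m.
Σ(b_i/K_i) = 4.41/1.40 + 10.1/0.371 + 4.94/0.00626 = 819.5 d.
K_eq = L / Σ(b_i/K_i) = 19.45 / 819.5 = 0.02373 m/day.
Q = K_eq · A · (Δh/L) = 0.02373 × 62.0 × (4.92/19.45) = 0.3722 m³/day.

0.372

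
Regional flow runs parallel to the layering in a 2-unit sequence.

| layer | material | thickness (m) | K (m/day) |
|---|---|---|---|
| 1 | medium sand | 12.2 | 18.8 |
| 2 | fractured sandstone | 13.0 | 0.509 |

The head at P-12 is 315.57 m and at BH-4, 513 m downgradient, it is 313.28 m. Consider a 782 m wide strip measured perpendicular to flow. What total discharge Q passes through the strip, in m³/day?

824

Flow is parallel to layering, so each bed carries its own Darcy discharge and the transmissivities add.
Σ(K_i·b_i) = 18.8×12.2 + 0.509×13.0 = 236.0 m²/day.
Hydraulic gradient i = (315.57 − 313.28) / 513 = 2.29 / 513 = 0.004464.
Q = Σ(K_i·b_i) · W · i = 236.0 × 782 × 0.004464 = 823.7 m³/day.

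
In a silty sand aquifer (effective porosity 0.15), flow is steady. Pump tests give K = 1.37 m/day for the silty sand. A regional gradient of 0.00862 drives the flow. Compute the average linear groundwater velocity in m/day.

0.0787

Hydraulic gradient i = 0.00862.
Darcy flux q = K · i = 1.370 × 0.008620 = 0.01181 m/day.
Seepage velocity v = q / n_e = 0.01181 / 0.15 = 0.07873 m/day.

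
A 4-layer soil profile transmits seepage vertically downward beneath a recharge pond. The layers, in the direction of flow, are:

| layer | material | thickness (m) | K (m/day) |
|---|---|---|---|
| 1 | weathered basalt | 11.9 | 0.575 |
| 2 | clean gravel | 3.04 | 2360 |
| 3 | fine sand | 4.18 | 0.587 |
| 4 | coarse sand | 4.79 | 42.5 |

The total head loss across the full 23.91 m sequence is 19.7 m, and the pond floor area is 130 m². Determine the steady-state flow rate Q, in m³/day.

91.7

Flow is perpendicular to layering, so the layers act in series and the equivalent K is the thickness-weighted harmonic mean.
Total thickness L = 11.9 + 3.04 + 4.18 + 4.79 = 23.91 m.
Σ(b_i/K_i) = 11.9/0.575 + 3.04/2360 + 4.18/0.587 + 4.79/42.5 = 27.93 d.
K_eq = L / Σ(b_i/K_i) = 23.91 / 27.93 = 0.8561 m/day.
Q = K_eq · A · (Δh/L) = 0.8561 × 130 × (19.7/23.91) = 91.69 m³/day.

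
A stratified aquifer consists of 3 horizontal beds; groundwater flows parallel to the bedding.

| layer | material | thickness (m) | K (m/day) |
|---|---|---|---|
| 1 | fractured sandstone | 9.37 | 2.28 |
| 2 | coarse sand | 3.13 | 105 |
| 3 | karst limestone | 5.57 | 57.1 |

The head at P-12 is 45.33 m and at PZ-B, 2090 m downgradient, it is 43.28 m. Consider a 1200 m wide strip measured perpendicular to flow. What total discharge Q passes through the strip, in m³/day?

786

Flow is parallel to layering, so each bed carries its own Darcy discharge and the transmissivities add.
Σ(K_i·b_i) = 2.28×9.37 + 105×3.13 + 57.1×5.57 = 668.1 m²/day.
Hydraulic gradient i = (45.33 − 43.28) / 2090 = 2.05 / 2090 = 0.0009809.
Q = Σ(K_i·b_i) · W · i = 668.1 × 1200 × 0.0009809 = 786.3 m³/day.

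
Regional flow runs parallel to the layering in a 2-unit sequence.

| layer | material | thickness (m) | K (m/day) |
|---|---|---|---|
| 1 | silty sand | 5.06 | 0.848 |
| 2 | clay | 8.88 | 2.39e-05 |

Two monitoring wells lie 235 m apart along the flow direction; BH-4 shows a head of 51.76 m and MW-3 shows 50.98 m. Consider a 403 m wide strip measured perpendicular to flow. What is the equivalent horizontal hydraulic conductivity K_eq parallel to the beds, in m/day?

0.308

Flow is parallel to layering, so each bed carries its own Darcy discharge and the transmissivities add.
Σ(K_i·b_i) = 0.848×5.06 + 2.39e-05×8.88 = 4.291 m²/day.
Total thickness b = 13.94 m, so K_eq = Σ(K_i·b_i)/b = 0.3078 m/day.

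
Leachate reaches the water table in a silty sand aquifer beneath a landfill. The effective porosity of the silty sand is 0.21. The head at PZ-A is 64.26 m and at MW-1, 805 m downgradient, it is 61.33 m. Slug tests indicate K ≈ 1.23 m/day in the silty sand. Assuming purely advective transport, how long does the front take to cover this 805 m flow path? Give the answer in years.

103

Hydraulic gradient i = (64.26 − 61.33) / 805 = 2.93 / 805 = 0.003640.
Darcy flux q = K · i = 1.230 × 0.003640 = 0.004477 m/day.
Seepage velocity v = q / n_e = 0.004477 / 0.21 = 0.02132 m/day.
Travel time t = L / v = 805 / 0.02132 = 37761 days = 103.4 years.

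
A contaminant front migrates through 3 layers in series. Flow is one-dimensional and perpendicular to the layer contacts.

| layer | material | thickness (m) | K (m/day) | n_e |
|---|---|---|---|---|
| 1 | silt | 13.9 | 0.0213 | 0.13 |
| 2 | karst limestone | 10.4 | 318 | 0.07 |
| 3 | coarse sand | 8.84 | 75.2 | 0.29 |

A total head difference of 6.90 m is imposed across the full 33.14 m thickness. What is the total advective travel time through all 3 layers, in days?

With flow normal to the layers, continuity requires the same specific discharge q through every layer.
Σ(b_i/K_i) = 13.9/0.0213 + 10.4/318 + 8.84/75.2 = 652.7 d.
q = Δh / Σ(b_i/K_i) = 6.90 / 652.7 = 0.01057 m/day.
In each layer the seepage velocity is v_i = q/n_i, so the layer transit time is t_i = b_i·n_i / q:
  layer 1 (silt): t_1 = 13.9 × 0.13 / 0.01057 = 170.9 d
  layer 2 (karst limestone): t_2 = 10.4 × 0.07 / 0.01057 = 68.87 d
  layer 3 (coarse sand): t_3 = 8.84 × 0.29 / 0.01057 = 242.5 d
Total t = Σ t_i = 482.3 days.

482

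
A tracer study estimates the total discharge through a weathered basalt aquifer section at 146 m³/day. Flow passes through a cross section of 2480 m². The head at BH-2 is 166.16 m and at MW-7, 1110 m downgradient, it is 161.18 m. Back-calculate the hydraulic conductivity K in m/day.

Hydraulic gradient i = (166.16 − 161.18) / 1110 = 4.98 / 1110 = 0.004486.
From Q = K·A·i, K = Q / (A·i) = 146 / (2480 × 0.004486) = 13.12 m/day.

13.1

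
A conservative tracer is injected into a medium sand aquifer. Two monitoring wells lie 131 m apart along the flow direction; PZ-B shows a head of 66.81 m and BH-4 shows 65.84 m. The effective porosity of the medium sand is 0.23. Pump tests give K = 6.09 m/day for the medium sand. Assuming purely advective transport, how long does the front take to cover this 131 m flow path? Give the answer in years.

Hydraulic gradient i = (66.81 − 65.84) / 131 = 0.97 / 131 = 0.007405.
Darcy flux q = K · i = 6.090 × 0.007405 = 0.04509 m/day.
Seepage velocity v = q / n_e = 0.04509 / 0.23 = 0.1961 m/day.
Travel time t = L / v = 131 / 0.1961 = 668.2 days = 1.829 years.

1.83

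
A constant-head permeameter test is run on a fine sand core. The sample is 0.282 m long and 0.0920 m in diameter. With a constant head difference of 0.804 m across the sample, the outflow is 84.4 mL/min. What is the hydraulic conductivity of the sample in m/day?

Cross-sectional area A = π·(d/2)² = π × (0.0920/2)² = 0.006648 m².
Convert discharge: 84.4 mL/min = 1.407e-06 m³/s.
Darcy's law rearranged: K = Q·L / (A·Δh) = 1.407e-06 × 0.282 / (0.006648 × 0.804) = 7.422e-05 m/s = 6.413 m/day.

6.41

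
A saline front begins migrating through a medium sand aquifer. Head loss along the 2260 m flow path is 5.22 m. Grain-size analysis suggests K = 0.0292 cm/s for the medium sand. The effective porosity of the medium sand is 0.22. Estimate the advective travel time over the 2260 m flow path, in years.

Convert K: 0.0292 cm/s × 864 = 25.23 m/day.
Hydraulic gradient i = Δh / L = 5.22 / 2260 = 0.002310.
Darcy flux q = K · i = 25.23 × 0.002310 = 0.05827 m/day.
Seepage velocity v = q / n_e = 0.05827 / 0.22 = 0.2649 m/day.
Travel time t = L / v = 2260 / 0.2649 = 8532 days = 23.36 years.

23.4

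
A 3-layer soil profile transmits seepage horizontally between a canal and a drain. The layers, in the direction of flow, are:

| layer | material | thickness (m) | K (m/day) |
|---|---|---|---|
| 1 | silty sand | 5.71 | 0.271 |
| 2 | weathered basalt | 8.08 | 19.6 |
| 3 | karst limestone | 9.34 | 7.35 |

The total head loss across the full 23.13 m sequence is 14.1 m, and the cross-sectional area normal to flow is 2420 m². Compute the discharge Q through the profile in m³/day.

1500

Flow is perpendicular to layering, so the layers act in series and the equivalent K is the thickness-weighted harmonic mean.
Total thickness L = 5.71 + 8.08 + 9.34 = 23.13 m.
Σ(b_i/K_i) = 5.71/0.271 + 8.08/19.6 + 9.34/7.35 = 22.75 d.
K_eq = L / Σ(b_i/K_i) = 23.13 / 22.75 = 1.017 m/day.
Q = K_eq · A · (Δh/L) = 1.017 × 2420 × (14.1/23.13) = 1500 m³/day.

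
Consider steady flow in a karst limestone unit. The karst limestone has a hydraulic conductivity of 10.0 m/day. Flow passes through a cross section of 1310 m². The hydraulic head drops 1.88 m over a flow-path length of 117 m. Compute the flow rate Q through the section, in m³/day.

Hydraulic gradient i = Δh / L = 1.88 / 117 = 0.01607.
Darcy's law: Q = K · A · i = 10.00 × 1310 × 0.01607 = 210.5 m³/day.

210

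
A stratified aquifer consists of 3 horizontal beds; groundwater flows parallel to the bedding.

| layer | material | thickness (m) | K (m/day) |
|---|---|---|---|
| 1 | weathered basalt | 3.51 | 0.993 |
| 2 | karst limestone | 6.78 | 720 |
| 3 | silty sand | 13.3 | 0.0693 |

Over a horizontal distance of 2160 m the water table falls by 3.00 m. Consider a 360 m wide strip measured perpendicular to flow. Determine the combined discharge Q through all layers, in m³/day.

2440

Flow is parallel to layering, so each bed carries its own Darcy discharge and the transmissivities add.
Σ(K_i·b_i) = 0.993×3.51 + 720×6.78 + 0.0693×13.3 = 4886 m²/day.
Hydraulic gradient i = Δh / L = 3.00 / 2160 = 0.001389.
Q = Σ(K_i·b_i) · W · i = 4886 × 360 × 0.001389 = 2443 m³/day.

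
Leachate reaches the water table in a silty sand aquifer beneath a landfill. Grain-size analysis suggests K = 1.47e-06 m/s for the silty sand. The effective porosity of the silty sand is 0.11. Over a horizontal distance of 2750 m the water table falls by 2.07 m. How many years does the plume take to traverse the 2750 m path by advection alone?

8660

Convert K: 1.47e-06 m/s × 86400 = 0.1270 m/day.
Hydraulic gradient i = Δh / L = 2.07 / 2750 = 0.0007527.
Darcy flux q = K · i = 0.1270 × 0.0007527 = 9.560e-05 m/day.
Seepage velocity v = q / n_e = 9.560e-05 / 0.11 = 0.0008691 m/day.
Travel time t = L / v = 2750 / 0.0008691 = 3.164e+06 days = 8663 years.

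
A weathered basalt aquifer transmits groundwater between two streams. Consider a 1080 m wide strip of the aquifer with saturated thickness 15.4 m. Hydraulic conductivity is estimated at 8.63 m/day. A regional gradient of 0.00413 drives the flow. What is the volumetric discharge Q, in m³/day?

Cross-sectional area A = 1080 × 15.4 = 16632 m².
Hydraulic gradient i = 0.00413.
Darcy's law: Q = K · A · i = 8.630 × 16632 × 0.004130 = 592.8 m³/day.

593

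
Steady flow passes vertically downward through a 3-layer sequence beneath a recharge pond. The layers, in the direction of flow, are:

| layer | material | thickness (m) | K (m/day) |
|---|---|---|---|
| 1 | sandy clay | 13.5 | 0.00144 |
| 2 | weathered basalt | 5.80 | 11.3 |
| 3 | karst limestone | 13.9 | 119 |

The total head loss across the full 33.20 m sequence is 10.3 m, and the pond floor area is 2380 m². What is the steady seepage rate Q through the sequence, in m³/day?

Flow is perpendicular to layering, so the layers act in series and the equivalent K is the thickness-weighted harmonic mean.
Total thickness L = 13.5 + 5.80 + 13.9 = 33.20 m.
Σ(b_i/K_i) = 13.5/0.00144 + 5.80/11.3 + 13.9/119 = 9376 d.
K_eq = L / Σ(b_i/K_i) = 33.20 / 9376 = 0.003541 m/day.
Q = K_eq · A · (Δh/L) = 0.003541 × 2380 × (10.3/33.20) = 2.615 m³/day.

2.61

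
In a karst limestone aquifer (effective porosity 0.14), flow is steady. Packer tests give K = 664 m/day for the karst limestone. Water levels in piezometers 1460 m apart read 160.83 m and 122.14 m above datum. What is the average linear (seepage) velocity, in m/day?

126

Hydraulic gradient i = (160.83 − 122.14) / 1460 = 38.69 / 1460 = 0.02650.
Darcy flux q = K · i = 664.0 × 0.02650 = 17.60 m/day.
Seepage velocity v = q / n_e = 17.60 / 0.14 = 125.7 m/day.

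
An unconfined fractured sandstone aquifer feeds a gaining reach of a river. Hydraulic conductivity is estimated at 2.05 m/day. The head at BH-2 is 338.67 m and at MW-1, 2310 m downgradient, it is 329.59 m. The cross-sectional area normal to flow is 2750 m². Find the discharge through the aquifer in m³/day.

Hydraulic gradient i = (338.67 − 329.59) / 2310 = 9.08 / 2310 = 0.003931.
Darcy's law: Q = K · A · i = 2.050 × 2750 × 0.003931 = 22.16 m³/day.

22.2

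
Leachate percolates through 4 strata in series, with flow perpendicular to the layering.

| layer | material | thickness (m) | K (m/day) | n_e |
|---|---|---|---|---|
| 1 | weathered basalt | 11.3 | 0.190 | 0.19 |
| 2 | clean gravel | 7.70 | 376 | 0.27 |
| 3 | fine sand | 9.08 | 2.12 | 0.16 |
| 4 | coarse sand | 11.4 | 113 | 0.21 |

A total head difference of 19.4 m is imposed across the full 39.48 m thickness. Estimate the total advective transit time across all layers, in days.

26.6

With flow normal to the layers, continuity requires the same specific discharge q through every layer.
Σ(b_i/K_i) = 11.3/0.190 + 7.70/376 + 9.08/2.12 + 11.4/113 = 63.88 d.
q = Δh / Σ(b_i/K_i) = 19.4 / 63.88 = 0.3037 m/day.
In each layer the seepage velocity is v_i = q/n_i, so the layer transit time is t_i = b_i·n_i / q:
  layer 1 (weathered basalt): t_1 = 11.3 × 0.19 / 0.3037 = 7.069 d
  layer 2 (clean gravel): t_2 = 7.70 × 0.27 / 0.3037 = 6.845 d
  layer 3 (fine sand): t_3 = 9.08 × 0.16 / 0.3037 = 4.784 d
  layer 4 (coarse sand): t_4 = 11.4 × 0.21 / 0.3037 = 7.883 d
Total t = Σ t_i = 26.58 days.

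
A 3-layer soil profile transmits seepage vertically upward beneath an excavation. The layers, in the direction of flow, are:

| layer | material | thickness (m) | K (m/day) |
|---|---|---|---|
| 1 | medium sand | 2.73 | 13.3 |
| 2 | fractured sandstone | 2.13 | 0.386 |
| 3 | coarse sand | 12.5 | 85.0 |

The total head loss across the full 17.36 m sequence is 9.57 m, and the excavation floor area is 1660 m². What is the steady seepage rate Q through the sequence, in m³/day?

Flow is perpendicular to layering, so the layers act in series and the equivalent K is the thickness-weighted harmonic mean.
Total thickness L = 2.73 + 2.13 + 12.5 = 17.36 m.
Σ(b_i/K_i) = 2.73/13.3 + 2.13/0.386 + 12.5/85.0 = 5.870 d.
K_eq = L / Σ(b_i/K_i) = 17.36 / 5.870 = 2.957 m/day.
Q = K_eq · A · (Δh/L) = 2.957 × 1660 × (9.57/17.36) = 2706 m³/day.

2710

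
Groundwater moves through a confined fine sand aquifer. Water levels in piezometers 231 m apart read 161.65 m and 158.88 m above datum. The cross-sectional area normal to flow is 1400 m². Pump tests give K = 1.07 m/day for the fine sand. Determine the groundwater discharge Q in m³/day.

18.0

Hydraulic gradient i = (161.65 − 158.88) / 231 = 2.77 / 231 = 0.01199.
Darcy's law: Q = K · A · i = 1.070 × 1400 × 0.01199 = 17.96 m³/day.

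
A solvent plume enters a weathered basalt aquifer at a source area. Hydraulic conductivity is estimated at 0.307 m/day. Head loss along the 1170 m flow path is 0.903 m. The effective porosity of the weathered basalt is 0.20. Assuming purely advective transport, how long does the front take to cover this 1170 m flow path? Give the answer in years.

2700

Hydraulic gradient i = Δh / L = 0.903 / 1170 = 0.0007718.
Darcy flux q = K · i = 0.3070 × 0.0007718 = 0.0002369 m/day.
Seepage velocity v = q / n_e = 0.0002369 / 0.20 = 0.001185 m/day.
Travel time t = L / v = 1170 / 0.001185 = 9.876e+05 days = 2704 years.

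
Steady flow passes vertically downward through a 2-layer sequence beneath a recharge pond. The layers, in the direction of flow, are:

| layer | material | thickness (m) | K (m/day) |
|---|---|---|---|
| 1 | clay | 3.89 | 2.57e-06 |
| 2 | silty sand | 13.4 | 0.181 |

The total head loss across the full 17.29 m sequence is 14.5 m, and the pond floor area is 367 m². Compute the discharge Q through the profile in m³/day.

Flow is perpendicular to layering, so the layers act in series and the equivalent K is the thickness-weighted harmonic mean.
Total thickness L = 3.89 + 13.4 = 17.29 m.
Σ(b_i/K_i) = 3.89/2.57e-06 + 13.4/0.181 = 1.514e+06 d.
K_eq = L / Σ(b_i/K_i) = 17.29 / 1.514e+06 = 1.142e-05 m/day.
Q = K_eq · A · (Δh/L) = 1.142e-05 × 367 × (14.5/17.29) = 0.003516 m³/day.

0.00352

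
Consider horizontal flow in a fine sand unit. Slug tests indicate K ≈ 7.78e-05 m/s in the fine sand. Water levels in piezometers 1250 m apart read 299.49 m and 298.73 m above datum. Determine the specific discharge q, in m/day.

Convert K: 7.78e-05 m/s × 86400 = 6.722 m/day.
Hydraulic gradient i = (299.49 − 298.73) / 1250 = 0.76 / 1250 = 0.0006080.
Specific discharge q = K · i = 6.722 × 0.0006080 = 0.004087 m/day.

0.00409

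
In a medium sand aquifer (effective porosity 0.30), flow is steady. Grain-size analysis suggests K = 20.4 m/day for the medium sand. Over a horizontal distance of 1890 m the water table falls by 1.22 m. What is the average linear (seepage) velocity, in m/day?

Hydraulic gradient i = Δh / L = 1.22 / 1890 = 0.0006455.
Darcy flux q = K · i = 20.40 × 0.0006455 = 0.01317 m/day.
Seepage velocity v = q / n_e = 0.01317 / 0.30 = 0.04389 m/day.

0.0439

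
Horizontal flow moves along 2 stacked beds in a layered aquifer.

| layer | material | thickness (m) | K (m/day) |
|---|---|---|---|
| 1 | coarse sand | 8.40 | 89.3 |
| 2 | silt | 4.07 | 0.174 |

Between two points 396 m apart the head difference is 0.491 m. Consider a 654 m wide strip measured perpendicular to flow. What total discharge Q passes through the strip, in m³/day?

609

Flow is parallel to layering, so each bed carries its own Darcy discharge and the transmissivities add.
Σ(K_i·b_i) = 89.3×8.40 + 0.174×4.07 = 750.8 m²/day.
Hydraulic gradient i = Δh / L = 0.491 / 396 = 0.001240.
Q = Σ(K_i·b_i) · W · i = 750.8 × 654 × 0.001240 = 608.8 m³/day.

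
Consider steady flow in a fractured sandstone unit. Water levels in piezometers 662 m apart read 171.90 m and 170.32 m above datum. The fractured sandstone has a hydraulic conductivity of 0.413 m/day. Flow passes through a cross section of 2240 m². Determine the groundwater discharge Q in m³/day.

Hydraulic gradient i = (171.90 − 170.32) / 662 = 1.58 / 662 = 0.002387.
Darcy's law: Q = K · A · i = 0.4130 × 2240 × 0.002387 = 2.208 m³/day.

2.21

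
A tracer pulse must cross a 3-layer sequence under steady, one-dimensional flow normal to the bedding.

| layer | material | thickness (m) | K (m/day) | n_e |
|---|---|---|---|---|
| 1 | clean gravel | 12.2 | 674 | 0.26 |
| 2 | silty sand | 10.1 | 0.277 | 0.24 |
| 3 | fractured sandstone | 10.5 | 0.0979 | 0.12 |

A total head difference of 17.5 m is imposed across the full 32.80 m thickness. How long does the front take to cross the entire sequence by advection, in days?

56.3

With flow normal to the layers, continuity requires the same specific discharge q through every layer.
Σ(b_i/K_i) = 12.2/674 + 10.1/0.277 + 10.5/0.0979 = 143.7 d.
q = Δh / Σ(b_i/K_i) = 17.5 / 143.7 = 0.1218 m/day.
In each layer the seepage velocity is v_i = q/n_i, so the layer transit time is t_i = b_i·n_i / q:
  layer 1 (clean gravel): t_1 = 12.2 × 0.26 / 0.1218 = 26.05 d
  layer 2 (silty sand): t_2 = 10.1 × 0.24 / 0.1218 = 19.91 d
  layer 3 (fractured sandstone): t_3 = 10.5 × 0.12 / 0.1218 = 10.35 d
Total t = Σ t_i = 56.31 days.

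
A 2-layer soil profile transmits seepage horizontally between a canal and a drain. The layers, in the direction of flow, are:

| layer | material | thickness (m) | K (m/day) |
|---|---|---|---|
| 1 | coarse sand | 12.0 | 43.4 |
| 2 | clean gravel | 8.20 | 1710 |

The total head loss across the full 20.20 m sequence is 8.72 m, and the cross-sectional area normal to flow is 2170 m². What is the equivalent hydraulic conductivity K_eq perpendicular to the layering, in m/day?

71.8

Flow is perpendicular to layering, so the layers act in series and the equivalent K is the thickness-weighted harmonic mean.
Total thickness L = 12.0 + 8.20 = 20.20 m.
Σ(b_i/K_i) = 12.0/43.4 + 8.20/1710 = 0.2813 d.
K_eq = L / Σ(b_i/K_i) = 20.20 / 0.2813 = 71.81 m/day.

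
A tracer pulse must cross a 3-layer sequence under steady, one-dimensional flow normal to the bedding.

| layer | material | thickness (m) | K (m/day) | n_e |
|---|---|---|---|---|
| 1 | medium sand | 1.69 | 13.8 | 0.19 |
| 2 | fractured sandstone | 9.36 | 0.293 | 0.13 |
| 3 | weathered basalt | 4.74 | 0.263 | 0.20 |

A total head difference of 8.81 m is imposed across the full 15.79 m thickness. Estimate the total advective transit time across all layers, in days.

With flow normal to the layers, continuity requires the same specific discharge q through every layer.
Σ(b_i/K_i) = 1.69/13.8 + 9.36/0.293 + 4.74/0.263 = 50.09 d.
q = Δh / Σ(b_i/K_i) = 8.81 / 50.09 = 0.1759 m/day.
In each layer the seepage velocity is v_i = q/n_i, so the layer transit time is t_i = b_i·n_i / q:
  layer 1 (medium sand): t_1 = 1.69 × 0.19 / 0.1759 = 1.826 d
  layer 2 (fractured sandstone): t_2 = 9.36 × 0.13 / 0.1759 = 6.918 d
  layer 3 (weathered basalt): t_3 = 4.74 × 0.20 / 0.1759 = 5.390 d
Total t = Σ t_i = 14.13 days.

14.1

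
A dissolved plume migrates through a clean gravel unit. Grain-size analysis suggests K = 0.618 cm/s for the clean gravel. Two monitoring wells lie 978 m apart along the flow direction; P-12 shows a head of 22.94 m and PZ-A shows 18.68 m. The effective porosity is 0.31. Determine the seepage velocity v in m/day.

Convert K: 0.618 cm/s × 864 = 534.0 m/day.
Hydraulic gradient i = (22.94 − 18.68) / 978 = 4.26 / 978 = 0.004356.
Darcy flux q = K · i = 534.0 × 0.004356 = 2.326 m/day.
Seepage velocity v = q / n_e = 2.326 / 0.31 = 7.503 m/day.

7.50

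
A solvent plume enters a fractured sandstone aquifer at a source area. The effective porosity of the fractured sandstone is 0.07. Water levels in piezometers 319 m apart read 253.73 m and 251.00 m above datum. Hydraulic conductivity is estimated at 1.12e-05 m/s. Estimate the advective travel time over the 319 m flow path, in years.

Convert K: 1.12e-05 m/s × 86400 = 0.9677 m/day.
Hydraulic gradient i = (253.73 − 251.00) / 319 = 2.73 / 319 = 0.008558.
Darcy flux q = K · i = 0.9677 × 0.008558 = 0.008281 m/day.
Seepage velocity v = q / n_e = 0.008281 / 0.07 = 0.1183 m/day.
Travel time t = L / v = 319 / 0.1183 = 2696 days = 7.382 years.

7.38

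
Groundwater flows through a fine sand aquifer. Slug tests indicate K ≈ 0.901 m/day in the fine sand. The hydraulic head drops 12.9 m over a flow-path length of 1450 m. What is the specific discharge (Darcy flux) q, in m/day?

0.00802

Hydraulic gradient i = Δh / L = 12.9 / 1450 = 0.008897.
Specific discharge q = K · i = 0.9010 × 0.008897 = 0.008016 m/day.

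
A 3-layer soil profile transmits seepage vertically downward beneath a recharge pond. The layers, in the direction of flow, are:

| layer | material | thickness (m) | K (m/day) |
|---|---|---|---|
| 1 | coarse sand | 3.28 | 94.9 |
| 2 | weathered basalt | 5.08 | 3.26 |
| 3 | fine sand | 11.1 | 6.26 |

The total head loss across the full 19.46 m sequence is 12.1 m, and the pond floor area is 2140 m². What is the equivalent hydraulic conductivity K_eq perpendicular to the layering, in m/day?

Flow is perpendicular to layering, so the layers act in series and the equivalent K is the thickness-weighted harmonic mean.
Total thickness L = 3.28 + 5.08 + 11.1 = 19.46 m.
Σ(b_i/K_i) = 3.28/94.9 + 5.08/3.26 + 11.1/6.26 = 3.366 d.
K_eq = L / Σ(b_i/K_i) = 19.46 / 3.366 = 5.781 m/day.

5.78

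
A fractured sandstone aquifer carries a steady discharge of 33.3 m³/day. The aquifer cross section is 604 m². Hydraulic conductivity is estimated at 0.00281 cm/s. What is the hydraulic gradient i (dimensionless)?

Convert K: 0.00281 cm/s × 864 = 2.428 m/day.
From Q = K·A·i, i = Q / (K·A) = 33.3 / (2.428 × 604.0) = 0.02271.

0.0227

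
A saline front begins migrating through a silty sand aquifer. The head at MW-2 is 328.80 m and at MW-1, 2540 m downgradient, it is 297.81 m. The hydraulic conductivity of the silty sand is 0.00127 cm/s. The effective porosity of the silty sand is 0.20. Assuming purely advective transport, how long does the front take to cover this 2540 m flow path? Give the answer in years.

Convert K: 0.00127 cm/s × 864 = 1.097 m/day.
Hydraulic gradient i = (328.80 − 297.81) / 2540 = 30.99 / 2540 = 0.01220.
Darcy flux q = K · i = 1.097 × 0.01220 = 0.01339 m/day.
Seepage velocity v = q / n_e = 0.01339 / 0.20 = 0.06694 m/day.
Travel time t = L / v = 2540 / 0.06694 = 37945 days = 103.9 years.

104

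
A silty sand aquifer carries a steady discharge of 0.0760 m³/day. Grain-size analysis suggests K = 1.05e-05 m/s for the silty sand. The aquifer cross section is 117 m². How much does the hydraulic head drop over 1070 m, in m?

0.766

Convert K: 1.05e-05 m/s × 86400 = 0.9072 m/day.
From Q = K·A·i, i = Q / (K·A) = 0.0760 / (0.9072 × 117.0) = 0.0007160.
Head loss Δh = i · L = 0.0007160 × 1070 = 0.7661 m.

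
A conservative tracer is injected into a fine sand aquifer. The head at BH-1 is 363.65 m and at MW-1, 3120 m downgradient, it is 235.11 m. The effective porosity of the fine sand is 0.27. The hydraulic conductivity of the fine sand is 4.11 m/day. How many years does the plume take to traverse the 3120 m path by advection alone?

13.6

Hydraulic gradient i = (363.65 − 235.11) / 3120 = 128.54 / 3120 = 0.04120.
Darcy flux q = K · i = 4.110 × 0.04120 = 0.1693 m/day.
Seepage velocity v = q / n_e = 0.1693 / 0.27 = 0.6271 m/day.
Travel time t = L / v = 3120 / 0.6271 = 4975 days = 13.62 years.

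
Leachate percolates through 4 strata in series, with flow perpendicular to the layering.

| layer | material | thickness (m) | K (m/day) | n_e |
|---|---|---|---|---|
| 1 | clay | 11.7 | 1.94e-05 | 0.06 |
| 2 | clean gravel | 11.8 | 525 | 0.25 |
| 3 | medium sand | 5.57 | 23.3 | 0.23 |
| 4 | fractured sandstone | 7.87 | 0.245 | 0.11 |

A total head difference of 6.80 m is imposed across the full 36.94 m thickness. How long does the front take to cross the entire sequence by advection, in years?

With flow normal to the layers, continuity requires the same specific discharge q through every layer.
Σ(b_i/K_i) = 11.7/1.94e-05 + 11.8/525 + 5.57/23.3 + 7.87/0.245 = 6.031e+05 d.
q = Δh / Σ(b_i/K_i) = 6.80 / 6.031e+05 = 1.127e-05 m/day.
In each layer the seepage velocity is v_i = q/n_i, so the layer transit time is t_i = b_i·n_i / q:
  layer 1 (clay): t_1 = 11.7 × 0.06 / 1.127e-05 = 62264 d
  layer 2 (clean gravel): t_2 = 11.8 × 0.25 / 1.127e-05 = 2.616e+05 d
  layer 3 (medium sand): t_3 = 5.57 × 0.23 / 1.127e-05 = 1.136e+05 d
  layer 4 (fractured sandstone): t_4 = 7.87 × 0.11 / 1.127e-05 = 76783 d
Total t = Σ t_i = 5.143e+05 days = 1408 years.

1410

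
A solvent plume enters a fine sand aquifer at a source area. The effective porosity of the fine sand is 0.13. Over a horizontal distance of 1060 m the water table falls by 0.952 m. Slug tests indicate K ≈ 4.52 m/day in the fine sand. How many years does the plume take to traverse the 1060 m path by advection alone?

92.9

Hydraulic gradient i = Δh / L = 0.952 / 1060 = 0.0008981.
Darcy flux q = K · i = 4.520 × 0.0008981 = 0.004059 m/day.
Seepage velocity v = q / n_e = 0.004059 / 0.13 = 0.03123 m/day.
Travel time t = L / v = 1060 / 0.03123 = 33945 days = 92.94 years.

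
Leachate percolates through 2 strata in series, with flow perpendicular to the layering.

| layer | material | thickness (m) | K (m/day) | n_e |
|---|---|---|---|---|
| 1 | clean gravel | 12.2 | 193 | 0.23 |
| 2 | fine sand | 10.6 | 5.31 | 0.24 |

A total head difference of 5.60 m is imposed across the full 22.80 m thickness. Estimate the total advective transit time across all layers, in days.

1.97

With flow normal to the layers, continuity requires the same specific discharge q through every layer.
Σ(b_i/K_i) = 12.2/193 + 10.6/5.31 = 2.059 d.
q = Δh / Σ(b_i/K_i) = 5.60 / 2.059 = 2.719 m/day.
In each layer the seepage velocity is v_i = q/n_i, so the layer transit time is t_i = b_i·n_i / q:
  layer 1 (clean gravel): t_1 = 12.2 × 0.23 / 2.719 = 1.032 d
  layer 2 (fine sand): t_2 = 10.6 × 0.24 / 2.719 = 0.9356 d
Total t = Σ t_i = 1.968 days.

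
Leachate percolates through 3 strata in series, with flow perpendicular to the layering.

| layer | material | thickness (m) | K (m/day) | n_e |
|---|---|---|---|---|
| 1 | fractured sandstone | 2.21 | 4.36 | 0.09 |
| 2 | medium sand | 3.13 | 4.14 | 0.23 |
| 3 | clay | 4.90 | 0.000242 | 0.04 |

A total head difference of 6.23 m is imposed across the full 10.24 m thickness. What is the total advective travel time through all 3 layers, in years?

9.92

With flow normal to the layers, continuity requires the same specific discharge q through every layer.
Σ(b_i/K_i) = 2.21/4.36 + 3.13/4.14 + 4.90/0.000242 = 20249 d.
q = Δh / Σ(b_i/K_i) = 6.23 / 20249 = 0.0003077 m/day.
In each layer the seepage velocity is v_i = q/n_i, so the layer transit time is t_i = b_i·n_i / q:
  layer 1 (fractured sandstone): t_1 = 2.21 × 0.09 / 0.0003077 = 646.5 d
  layer 2 (medium sand): t_2 = 3.13 × 0.23 / 0.0003077 = 2340 d
  layer 3 (clay): t_3 = 4.90 × 0.04 / 0.0003077 = 637.1 d
Total t = Σ t_i = 3623 days = 9.920 years.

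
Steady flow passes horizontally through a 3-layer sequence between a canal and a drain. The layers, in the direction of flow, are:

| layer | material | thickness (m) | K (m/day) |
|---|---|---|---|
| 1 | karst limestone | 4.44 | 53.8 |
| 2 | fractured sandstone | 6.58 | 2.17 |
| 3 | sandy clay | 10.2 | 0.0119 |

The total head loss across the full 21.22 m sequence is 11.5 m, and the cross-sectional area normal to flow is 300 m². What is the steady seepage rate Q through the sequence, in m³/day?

4.01

Flow is perpendicular to layering, so the layers act in series and the equivalent K is the thickness-weighted harmonic mean.
Total thickness L = 4.44 + 6.58 + 10.2 = 21.22 m.
Σ(b_i/K_i) = 4.44/53.8 + 6.58/2.17 + 10.2/0.0119 = 860.3 d.
K_eq = L / Σ(b_i/K_i) = 21.22 / 860.3 = 0.02467 m/day.
Q = K_eq · A · (Δh/L) = 0.02467 × 300 × (11.5/21.22) = 4.010 m³/day.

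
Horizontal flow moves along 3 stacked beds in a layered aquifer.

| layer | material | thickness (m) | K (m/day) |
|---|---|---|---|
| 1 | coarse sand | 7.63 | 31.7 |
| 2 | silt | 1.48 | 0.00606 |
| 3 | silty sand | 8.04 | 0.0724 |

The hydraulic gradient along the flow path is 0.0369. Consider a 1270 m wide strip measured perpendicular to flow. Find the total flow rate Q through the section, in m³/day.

11400

Flow is parallel to layering, so each bed carries its own Darcy discharge and the transmissivities add.
Σ(K_i·b_i) = 31.7×7.63 + 0.00606×1.48 + 0.0724×8.04 = 242.5 m²/day.
Hydraulic gradient i = 0.0369.
Q = Σ(K_i·b_i) · W · i = 242.5 × 1270 × 0.03690 = 11362 m³/day.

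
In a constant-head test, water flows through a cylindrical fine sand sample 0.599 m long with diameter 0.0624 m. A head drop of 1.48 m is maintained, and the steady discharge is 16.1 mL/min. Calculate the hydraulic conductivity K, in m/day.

Cross-sectional area A = π·(d/2)² = π × (0.0624/2)² = 0.003058 m².
Convert discharge: 16.1 mL/min = 2.683e-07 m³/s.
Darcy's law rearranged: K = Q·L / (A·Δh) = 2.683e-07 × 0.599 / (0.003058 × 1.48) = 3.551e-05 m/s = 3.068 m/day.

3.07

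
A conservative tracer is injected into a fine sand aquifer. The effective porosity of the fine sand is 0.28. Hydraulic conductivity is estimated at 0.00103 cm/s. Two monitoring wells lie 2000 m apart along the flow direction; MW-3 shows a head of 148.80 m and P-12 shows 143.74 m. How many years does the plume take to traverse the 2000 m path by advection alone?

Convert K: 0.00103 cm/s × 864 = 0.8899 m/day.
Hydraulic gradient i = (148.80 − 143.74) / 2000 = 5.06 / 2000 = 0.002530.
Darcy flux q = K · i = 0.8899 × 0.002530 = 0.002251 m/day.
Seepage velocity v = q / n_e = 0.002251 / 0.28 = 0.008041 m/day.
Travel time t = L / v = 2000 / 0.008041 = 2.487e+05 days = 681.0 years.

681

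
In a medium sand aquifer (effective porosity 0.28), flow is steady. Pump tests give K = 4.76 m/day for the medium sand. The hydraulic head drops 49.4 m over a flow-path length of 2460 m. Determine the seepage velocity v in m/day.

0.341

Hydraulic gradient i = Δh / L = 49.4 / 2460 = 0.02008.
Darcy flux q = K · i = 4.760 × 0.02008 = 0.09559 m/day.
Seepage velocity v = q / n_e = 0.09559 / 0.28 = 0.3414 m/day.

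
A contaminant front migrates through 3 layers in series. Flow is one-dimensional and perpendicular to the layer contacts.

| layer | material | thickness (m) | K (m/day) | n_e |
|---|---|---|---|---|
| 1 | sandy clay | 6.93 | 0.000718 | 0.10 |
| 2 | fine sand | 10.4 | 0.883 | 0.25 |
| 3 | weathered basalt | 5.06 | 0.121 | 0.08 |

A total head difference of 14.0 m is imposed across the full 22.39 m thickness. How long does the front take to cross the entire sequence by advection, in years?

With flow normal to the layers, continuity requires the same specific discharge q through every layer.
Σ(b_i/K_i) = 6.93/0.000718 + 10.4/0.883 + 5.06/0.121 = 9705 d.
q = Δh / Σ(b_i/K_i) = 14.0 / 9705 = 0.001442 m/day.
In each layer the seepage velocity is v_i = q/n_i, so the layer transit time is t_i = b_i·n_i / q:
  layer 1 (sandy clay): t_1 = 6.93 × 0.10 / 0.001442 = 480.4 d
  layer 2 (fine sand): t_2 = 10.4 × 0.25 / 0.001442 = 1802 d
  layer 3 (weathered basalt): t_3 = 5.06 × 0.08 / 0.001442 = 280.6 d
Total t = Σ t_i = 2563 days = 7.018 years.

7.02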